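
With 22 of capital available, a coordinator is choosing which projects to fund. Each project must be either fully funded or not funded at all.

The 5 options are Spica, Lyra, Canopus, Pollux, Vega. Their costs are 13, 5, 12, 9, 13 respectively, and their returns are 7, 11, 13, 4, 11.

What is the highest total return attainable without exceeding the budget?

24

Spica + Lyra: cost 13 + 5 = 18 ≤ 22, return 7 + 11 = 18.
Lyra + Vega: cost 5 + 13 = 18 ≤ 22, return 11 + 11 = 22.
Lyra + Canopus: cost 5 + 12 = 17 ≤ 22, return 11 + 13 = 24.
Best is Lyra and Canopus with total return 24.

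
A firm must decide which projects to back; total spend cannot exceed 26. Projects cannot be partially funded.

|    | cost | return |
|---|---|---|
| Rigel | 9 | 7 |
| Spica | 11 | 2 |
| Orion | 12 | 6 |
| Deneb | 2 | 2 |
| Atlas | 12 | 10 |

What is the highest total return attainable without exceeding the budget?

Allowing fractional choices, the relaxed optimum would be about 20.5, but projects are indivisible.
Rigel + Atlas: cost 9 + 12 = 21 ≤ 26, return 7 + 10 = 17.
Orion + Deneb + Atlas: cost 12 + 2 + 12 = 26 ≤ 26, return 6 + 2 + 10 = 18.
Rigel + Deneb + Atlas: cost 9 + 2 + 12 = 23 ≤ 26, return 7 + 2 + 10 = 19.
Best is Rigel, Deneb, and Atlas with total return 19.

19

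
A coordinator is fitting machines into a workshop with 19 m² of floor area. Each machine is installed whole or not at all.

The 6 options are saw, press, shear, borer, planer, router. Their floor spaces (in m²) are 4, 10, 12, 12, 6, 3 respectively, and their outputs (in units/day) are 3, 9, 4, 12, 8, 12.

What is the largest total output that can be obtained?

29

Allowing fractional choices, the relaxed optimum would be about 30.0, but machines are indivisible.
borer + router: floor space 12 + 3 = 15 ≤ 19, output 12 + 12 = 24.
press + planer + router: floor space 10 + 6 + 3 = 19 ≤ 19, output 9 + 8 + 12 = 29.
saw + borer + router: floor space 4 + 12 + 3 = 19 ≤ 19, output 3 + 12 + 12 = 27.
Best is press, planer, and router with total output 29.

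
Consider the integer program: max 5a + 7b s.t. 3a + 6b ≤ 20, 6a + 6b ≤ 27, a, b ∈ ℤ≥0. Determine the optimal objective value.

The continuous relaxation peaks at (2.33, 2.17) with value 26.83; rounding to a feasible lattice point costs some objective.
(a,b)=(2,2): 3·2+6·2=18≤20, 6·2+6·2=24≤27, objective 24.
(a,b)=(3,1): 3·3+6·1=15≤20, 6·3+6·1=24≤27, objective 22.
(a,b)=(1,2): 3·1+6·2=15≤20, 6·1+6·2=18≤27, objective 19.
No feasible integer point exceeds 24.

24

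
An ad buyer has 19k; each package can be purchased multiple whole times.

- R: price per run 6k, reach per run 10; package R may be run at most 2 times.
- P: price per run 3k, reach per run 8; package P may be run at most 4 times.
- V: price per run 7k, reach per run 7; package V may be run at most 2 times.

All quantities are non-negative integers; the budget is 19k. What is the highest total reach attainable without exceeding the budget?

42

P has the best ratio (8/3); taking only P gives at most 4×8 = 32 (stopped by the supply cap of 4).
Mixing does better — 1×R and 4×P: price 18 ≤ 19, reach 1·10 + 4·8 = 42.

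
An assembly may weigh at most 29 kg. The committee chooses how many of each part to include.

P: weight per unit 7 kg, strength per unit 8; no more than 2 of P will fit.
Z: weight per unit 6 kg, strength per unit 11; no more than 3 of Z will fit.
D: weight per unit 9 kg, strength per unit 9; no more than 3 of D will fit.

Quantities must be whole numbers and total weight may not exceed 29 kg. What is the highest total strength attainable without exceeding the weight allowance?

42

This is a bounded integer knapsack.
3×Z and 1×D: weight 27 ≤ 29, strength 3·11 + 1·9 = 42.
1×P and 3×Z: weight 25 ≤ 29, strength 1·8 + 3·11 = 41.
Best is 42.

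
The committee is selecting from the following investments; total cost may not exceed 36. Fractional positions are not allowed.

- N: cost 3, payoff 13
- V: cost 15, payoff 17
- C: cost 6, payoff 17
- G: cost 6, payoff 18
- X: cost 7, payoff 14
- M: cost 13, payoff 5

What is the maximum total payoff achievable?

This is a 0-1 knapsack instance.
Take N, C, G, X, and M: cost 3 + 6 + 6 + 7 + 13 = 35 ≤ 36, payoff 13 + 17 + 18 + 14 + 5 = 67.
No other feasible combination does better.

67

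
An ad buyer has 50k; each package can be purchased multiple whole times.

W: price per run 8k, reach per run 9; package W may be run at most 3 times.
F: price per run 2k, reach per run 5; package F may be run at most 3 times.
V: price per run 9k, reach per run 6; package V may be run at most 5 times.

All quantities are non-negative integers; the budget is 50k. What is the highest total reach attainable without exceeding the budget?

This is a bounded integer knapsack.
3×W, 3×F, and 2×V: price 48 ≤ 50, reach 3·9 + 3·5 + 2·6 = 54.
2×W, 3×F, and 3×V: price 49 ≤ 50, reach 2·9 + 3·5 + 3·6 = 51.
Best is 54.

54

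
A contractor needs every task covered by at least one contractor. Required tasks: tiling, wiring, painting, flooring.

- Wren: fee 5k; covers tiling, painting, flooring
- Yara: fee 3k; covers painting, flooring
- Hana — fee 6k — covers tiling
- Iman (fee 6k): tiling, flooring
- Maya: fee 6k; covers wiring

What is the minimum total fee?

Choose Wren and Maya: together they cover tiling, wiring, painting, flooring — every task.
Total fee: 5 + 6 = 11.

11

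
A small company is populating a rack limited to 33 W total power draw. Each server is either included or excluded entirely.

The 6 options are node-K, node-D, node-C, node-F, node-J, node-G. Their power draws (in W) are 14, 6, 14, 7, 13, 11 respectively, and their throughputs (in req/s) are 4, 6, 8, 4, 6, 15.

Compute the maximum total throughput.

Allowing fractional choices, the relaxed optimum would be about 30.1, but servers are indivisible.
node-D + node-J + node-G: power draw 6 + 13 + 11 = 30 ≤ 33, throughput 6 + 6 + 15 = 27.
node-D + node-C + node-G: power draw 6 + 14 + 11 = 31 ≤ 33, throughput 6 + 8 + 15 = 29.
node-C + node-F + node-G: power draw 14 + 7 + 11 = 32 ≤ 33, throughput 8 + 4 + 15 = 27.
Best is node-D, node-C, and node-G with total throughput 29.

29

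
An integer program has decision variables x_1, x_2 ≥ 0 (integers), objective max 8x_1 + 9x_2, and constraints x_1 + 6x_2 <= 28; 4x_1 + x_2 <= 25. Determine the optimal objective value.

68

Relaxing integrality, the LP optimum is 76.48 at (x_1,x_2) = (5.3, 3.78), which is not an integer point.
(x_1,x_2)=(4,4): 1·4+6·4=28≤28, 4·4+1·4=20≤25, objective 68.
(x_1,x_2)=(5,3): 1·5+6·3=23≤28, 4·5+1·3=23≤25, objective 67.
(x_1,x_2)=(3,4): 1·3+6·4=27≤28, 4·3+1·4=16≤25, objective 60.
The best lattice point is (4,4), giving 68.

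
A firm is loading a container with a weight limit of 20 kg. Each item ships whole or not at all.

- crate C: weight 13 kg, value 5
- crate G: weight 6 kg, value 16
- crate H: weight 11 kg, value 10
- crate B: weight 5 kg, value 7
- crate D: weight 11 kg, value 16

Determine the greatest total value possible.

crate G + crate D: weight 6 + 11 = 17 ≤ 20, value 16 + 16 = 32.
crate G + crate H: weight 6 + 11 = 17 ≤ 20, value 16 + 10 = 26.
crate G + crate B: weight 6 + 5 = 11 ≤ 20, value 16 + 7 = 23.
Best is crate G and crate D with total value 32.

32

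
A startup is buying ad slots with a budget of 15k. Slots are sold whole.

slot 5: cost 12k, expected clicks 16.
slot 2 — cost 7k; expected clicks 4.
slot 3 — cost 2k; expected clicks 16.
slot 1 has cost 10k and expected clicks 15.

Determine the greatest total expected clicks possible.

32

slot 5 + slot 3: cost 12 + 2 = 14 ≤ 15, expected clicks 16 + 16 = 32.
slot 3 + slot 1: cost 2 + 10 = 12 ≤ 15, expected clicks 16 + 15 = 31.
slot 2 + slot 3: cost 7 + 2 = 9 ≤ 15, expected clicks 4 + 16 = 20.
Best is slot 5 and slot 3 with total expected clicks 32.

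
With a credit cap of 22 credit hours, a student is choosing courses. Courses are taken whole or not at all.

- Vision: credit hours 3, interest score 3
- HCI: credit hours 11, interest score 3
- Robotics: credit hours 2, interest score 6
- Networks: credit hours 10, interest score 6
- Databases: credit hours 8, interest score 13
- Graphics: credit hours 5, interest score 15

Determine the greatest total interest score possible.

This is a 0-1 knapsack instance.
Allowing fractional choices, the relaxed optimum would be about 39.4, but courses are indivisible.
Robotics + Databases + Graphics: credit hours 2 + 8 + 5 = 15 ≤ 22, interest score 6 + 13 + 15 = 34.
Vision + Robotics + Databases + Graphics: credit hours 3 + 2 + 8 + 5 = 18 ≤ 22, interest score 3 + 6 + 13 + 15 = 37.
Vision + Databases + Graphics: credit hours 3 + 8 + 5 = 16 ≤ 22, interest score 3 + 13 + 15 = 31.
Best is Vision, Robotics, Databases, and Graphics with total interest score 37.

37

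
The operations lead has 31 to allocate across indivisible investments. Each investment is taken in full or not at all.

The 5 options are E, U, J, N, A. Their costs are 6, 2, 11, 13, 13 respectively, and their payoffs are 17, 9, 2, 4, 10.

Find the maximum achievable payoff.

E + J + A: cost 6 + 11 + 13 = 30 ≤ 31, payoff 17 + 2 + 10 = 29.
E + U + N: cost 6 + 2 + 13 = 21 ≤ 31, payoff 17 + 9 + 4 = 30.
E + U + A: cost 6 + 2 + 13 = 21 ≤ 31, payoff 17 + 9 + 10 = 36.
Best is E, U, and A with total payoff 36.

36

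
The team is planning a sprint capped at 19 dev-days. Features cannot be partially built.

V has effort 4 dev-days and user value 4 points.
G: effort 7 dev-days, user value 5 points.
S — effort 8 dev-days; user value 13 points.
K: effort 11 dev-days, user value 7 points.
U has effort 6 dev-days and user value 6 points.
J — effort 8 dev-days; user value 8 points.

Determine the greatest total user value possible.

23

S + J: effort 8 + 8 = 16 ≤ 19, user value 13 + 8 = 21.
V + G + S: effort 4 + 7 + 8 = 19 ≤ 19, user value 4 + 5 + 13 = 22.
V + S + U: effort 4 + 8 + 6 = 18 ≤ 19, user value 4 + 13 + 6 = 23.
Best is V, S, and U with total user value 23.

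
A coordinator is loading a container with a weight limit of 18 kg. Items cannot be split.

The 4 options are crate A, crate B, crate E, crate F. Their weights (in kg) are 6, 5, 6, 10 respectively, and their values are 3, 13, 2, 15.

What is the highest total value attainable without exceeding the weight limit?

28

crate B + crate F: weight 5 + 10 = 15 ≤ 18, value 13 + 15 = 28.
crate A + crate B + crate E: weight 6 + 5 + 6 = 17 ≤ 18, value 3 + 13 + 2 = 18.
crate A + crate F: weight 6 + 10 = 16 ≤ 18, value 3 + 15 = 18.
Best is crate B and crate F with total value 28.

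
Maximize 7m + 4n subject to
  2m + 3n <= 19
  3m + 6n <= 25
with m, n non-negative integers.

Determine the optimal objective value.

56

Relaxing integrality, the LP optimum is 58.33 at (m,n) = (8.33, 0), which is not an integer point.
(m,n)=(8,0): 2·8+3·0=16≤19, 3·8+6·0=24≤25, objective 56.
(m,n)=(7,0): 2·7+3·0=14≤19, 3·7+6·0=21≤25, objective 49.
Maximum is 56 at (m,n)=(8,0).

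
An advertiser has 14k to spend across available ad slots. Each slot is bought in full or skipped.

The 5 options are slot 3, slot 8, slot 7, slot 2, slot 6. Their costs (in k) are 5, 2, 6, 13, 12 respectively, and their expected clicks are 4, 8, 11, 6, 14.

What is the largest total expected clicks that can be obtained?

23

Allowing fractional choices, the relaxed optimum would be about 26.0, but ad slots are indivisible.
slot 8 + slot 6: cost 2 + 12 = 14 ≤ 14, expected clicks 8 + 14 = 22.
slot 3 + slot 8 + slot 7: cost 5 + 2 + 6 = 13 ≤ 14, expected clicks 4 + 8 + 11 = 23.
Best is slot 3, slot 8, and slot 7 with total expected clicks 23.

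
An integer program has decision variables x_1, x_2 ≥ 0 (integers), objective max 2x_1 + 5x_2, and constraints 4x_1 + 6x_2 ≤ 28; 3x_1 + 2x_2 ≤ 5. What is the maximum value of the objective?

Relaxing integrality, the LP optimum is 12.50 at (x_1,x_2) = (0, 2.5), which is not an integer point.
(x_1,x_2)=(0,2): 4·0+6·2=12≤28, 3·0+2·2=4≤5, objective 10.
(x_1,x_2)=(1,1): 4·1+6·1=10≤28, 3·1+2·1=5≤5, objective 7.
(x_1,x_2)=(0,1): 4·0+6·1=6≤28, 3·0+2·1=2≤5, objective 5.
Maximum is 10 at (x_1,x_2)=(0,2).

10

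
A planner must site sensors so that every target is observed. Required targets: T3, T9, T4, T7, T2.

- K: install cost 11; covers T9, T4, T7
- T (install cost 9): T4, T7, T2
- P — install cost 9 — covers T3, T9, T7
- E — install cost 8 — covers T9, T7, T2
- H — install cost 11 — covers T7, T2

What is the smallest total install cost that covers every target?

18

The greedy cost-per-new-target heuristic would pick E, T, and P for 26, but a cheaper cover exists.
Choose T and P: together they cover T3, T9, T4, T7, T2 — every target.
Total install cost: 9 + 9 = 18.
No cover costs less than 18.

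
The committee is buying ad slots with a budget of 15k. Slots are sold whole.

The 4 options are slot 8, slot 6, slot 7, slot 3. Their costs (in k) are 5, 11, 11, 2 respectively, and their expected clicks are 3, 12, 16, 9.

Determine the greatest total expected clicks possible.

25

Take slot 7 and slot 3: cost 11 + 2 = 13 ≤ 15, expected clicks 16 + 9 = 25.
No other feasible combination does better.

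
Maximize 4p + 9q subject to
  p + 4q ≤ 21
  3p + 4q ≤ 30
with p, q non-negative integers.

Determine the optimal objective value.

Relaxing integrality, the LP optimum is 55.12 at (p,q) = (4.5, 4.12), which is not an integer point.
(p,q)=(4,4): 1·4+4·4=20≤21, 3·4+4·4=28≤30, objective 52.
(p,q)=(3,4): 1·3+4·4=19≤21, 3·3+4·4=25≤30, objective 48.
(p,q)=(5,3): 1·5+4·3=17≤21, 3·5+4·3=27≤30, objective 47.
Maximum is 52 at (p,q)=(4,4).

52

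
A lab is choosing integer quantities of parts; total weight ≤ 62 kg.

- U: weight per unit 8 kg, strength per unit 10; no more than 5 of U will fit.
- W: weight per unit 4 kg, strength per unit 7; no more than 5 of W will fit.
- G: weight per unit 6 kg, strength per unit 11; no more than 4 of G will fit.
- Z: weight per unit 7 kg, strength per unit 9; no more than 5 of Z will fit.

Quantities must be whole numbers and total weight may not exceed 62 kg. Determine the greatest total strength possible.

100

4×W, 4×G, and 3×Z: weight 61 ≤ 62, strength 4·7 + 4·11 + 3·9 = 99.
1×U, 4×W, 4×G, and 2×Z: weight 62 ≤ 62, strength 1·10 + 4·7 + 4·11 + 2·9 = 100.
Best is 100.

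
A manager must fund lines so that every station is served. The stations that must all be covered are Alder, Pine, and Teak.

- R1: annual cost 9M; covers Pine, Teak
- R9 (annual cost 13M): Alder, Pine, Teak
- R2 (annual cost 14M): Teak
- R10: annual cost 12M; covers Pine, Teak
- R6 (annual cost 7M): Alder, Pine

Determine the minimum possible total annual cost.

This is an integer covering problem.
R9 alone covers Alder, Pine, Teak — every station.
Total annual cost: 13.

13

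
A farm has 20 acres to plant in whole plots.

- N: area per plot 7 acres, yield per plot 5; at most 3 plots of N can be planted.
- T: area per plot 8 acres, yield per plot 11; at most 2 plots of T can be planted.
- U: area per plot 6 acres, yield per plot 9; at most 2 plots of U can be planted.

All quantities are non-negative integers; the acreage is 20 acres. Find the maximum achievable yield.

29

1×N and 2×U: area 19 ≤ 20, yield 1·5 + 2·9 = 23.
1×T and 2×U: area 20 ≤ 20, yield 1·11 + 2·9 = 29.
Best is 29.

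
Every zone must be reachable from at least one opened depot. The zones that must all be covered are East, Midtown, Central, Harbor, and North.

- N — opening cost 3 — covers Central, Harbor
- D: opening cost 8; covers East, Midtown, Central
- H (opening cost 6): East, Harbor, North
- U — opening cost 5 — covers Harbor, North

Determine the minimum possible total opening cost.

13

This is a weighted set-cover instance.
The greedy cost-per-new-zone heuristic would pick N, H, and D for 17, but a cheaper cover exists.
Choose D and U: together they cover East, Midtown, Central, Harbor, North — every zone.
Total opening cost: 8 + 5 = 13.
No cover costs less than 13.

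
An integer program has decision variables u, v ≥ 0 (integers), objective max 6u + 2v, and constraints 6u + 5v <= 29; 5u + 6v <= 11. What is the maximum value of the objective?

12

Relaxing integrality, the LP optimum is 13.20 at (u,v) = (2.2, 0), which is not an integer point.
(u,v)=(2,0): 6·2+5·0=12≤29, 5·2+6·0=10≤11, objective 12.
(u,v)=(1,1): 6·1+5·1=11≤29, 5·1+6·1=11≤11, objective 8.
(u,v)=(1,0): 6·1+5·0=6≤29, 5·1+6·0=5≤11, objective 6.
The best lattice point is (2,0), giving 12.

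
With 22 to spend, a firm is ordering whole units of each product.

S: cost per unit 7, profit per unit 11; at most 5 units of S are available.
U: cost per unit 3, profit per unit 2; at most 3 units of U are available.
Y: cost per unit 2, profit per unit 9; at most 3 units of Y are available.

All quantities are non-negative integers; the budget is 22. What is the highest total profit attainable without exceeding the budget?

49

This is a bounded integer knapsack.
1×S, 3×U, and 3×Y: cost 22 ≤ 22, profit 1·11 + 3·2 + 3·9 = 44.
2×S and 3×Y: cost 20 ≤ 22, profit 2·11 + 3·9 = 49.
Best is 49.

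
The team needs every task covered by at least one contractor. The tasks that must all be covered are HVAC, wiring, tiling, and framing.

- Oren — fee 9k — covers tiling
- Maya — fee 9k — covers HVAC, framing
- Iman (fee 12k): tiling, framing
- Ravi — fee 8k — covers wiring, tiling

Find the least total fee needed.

17

This is a weighted set-cover instance.
Choose Maya and Ravi: together they cover HVAC, wiring, tiling, framing — every task.
Total fee: 9 + 8 = 17.
No cover costs less than 17.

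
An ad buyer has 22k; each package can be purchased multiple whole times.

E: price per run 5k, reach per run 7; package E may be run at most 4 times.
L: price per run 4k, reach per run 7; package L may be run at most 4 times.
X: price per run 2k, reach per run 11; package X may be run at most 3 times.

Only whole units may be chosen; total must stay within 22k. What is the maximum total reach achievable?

Take 4×L and 3×X: price 22 ≤ 22, reach 4·7 + 3·11 = 61.
X has the best ratio (11/2) and is taken to its limit of 3; remaining capacity is filled optimally with the others.

61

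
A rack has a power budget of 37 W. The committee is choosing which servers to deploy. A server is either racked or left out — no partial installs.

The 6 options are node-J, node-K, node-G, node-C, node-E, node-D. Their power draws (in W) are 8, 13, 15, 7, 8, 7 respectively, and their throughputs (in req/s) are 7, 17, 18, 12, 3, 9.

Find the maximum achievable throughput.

47

Take node-K, node-G, and node-C: power draw 13 + 15 + 7 = 35 ≤ 37, throughput 17 + 18 + 12 = 47.
No other feasible combination does better.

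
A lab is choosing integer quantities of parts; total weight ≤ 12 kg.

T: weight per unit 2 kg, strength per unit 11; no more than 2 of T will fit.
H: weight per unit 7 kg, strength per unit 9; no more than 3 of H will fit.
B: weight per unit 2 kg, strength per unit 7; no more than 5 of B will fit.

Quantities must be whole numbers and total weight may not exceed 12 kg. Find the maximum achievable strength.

50

T has the best ratio (11/2); taking only T gives at most 2×11 = 22 (stopped by the supply cap of 2).
Mixing does better — 2×T and 4×B: weight 12 ≤ 12, strength 2·11 + 4·7 = 50.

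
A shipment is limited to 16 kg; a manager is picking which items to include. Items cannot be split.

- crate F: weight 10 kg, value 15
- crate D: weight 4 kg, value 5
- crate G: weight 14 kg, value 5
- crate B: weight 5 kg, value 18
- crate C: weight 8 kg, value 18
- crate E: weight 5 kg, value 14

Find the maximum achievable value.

Take crate D, crate B, and crate E: weight 4 + 5 + 5 = 14 ≤ 16, value 5 + 18 + 14 = 37.
No other feasible combination does better.

37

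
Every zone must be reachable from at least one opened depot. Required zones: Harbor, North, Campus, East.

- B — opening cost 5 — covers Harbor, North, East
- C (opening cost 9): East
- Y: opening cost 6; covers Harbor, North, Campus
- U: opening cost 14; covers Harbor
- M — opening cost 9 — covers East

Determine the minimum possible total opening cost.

Choose B and Y: together they cover Harbor, North, Campus, East — every zone.
Total opening cost: 5 + 6 = 11.

11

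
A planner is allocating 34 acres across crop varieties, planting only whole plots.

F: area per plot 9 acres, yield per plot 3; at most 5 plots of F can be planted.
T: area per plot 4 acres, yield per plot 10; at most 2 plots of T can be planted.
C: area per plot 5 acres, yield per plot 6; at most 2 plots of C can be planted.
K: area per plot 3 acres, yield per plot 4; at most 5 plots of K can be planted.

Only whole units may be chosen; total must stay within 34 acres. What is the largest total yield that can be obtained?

T has the best ratio (10/4); taking only T gives at most 2×10 = 20 (stopped by the supply cap of 2).
Mixing does better — 2×T, 2×C, and 5×K: area 33 ≤ 34, yield 2·10 + 2·6 + 5·4 = 52.

52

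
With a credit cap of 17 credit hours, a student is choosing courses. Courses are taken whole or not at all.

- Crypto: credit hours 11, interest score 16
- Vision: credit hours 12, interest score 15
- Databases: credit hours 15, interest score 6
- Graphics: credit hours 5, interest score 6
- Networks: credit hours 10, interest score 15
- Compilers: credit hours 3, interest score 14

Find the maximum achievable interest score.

30

Allowing fractional choices, the relaxed optimum would be about 34.8, but courses are indivisible.
Vision + Compilers: credit hours 12 + 3 = 15 ≤ 17, interest score 15 + 14 = 29.
Crypto + Compilers: credit hours 11 + 3 = 14 ≤ 17, interest score 16 + 14 = 30.
Networks + Compilers: credit hours 10 + 3 = 13 ≤ 17, interest score 15 + 14 = 29.
Best is Crypto and Compilers with total interest score 30.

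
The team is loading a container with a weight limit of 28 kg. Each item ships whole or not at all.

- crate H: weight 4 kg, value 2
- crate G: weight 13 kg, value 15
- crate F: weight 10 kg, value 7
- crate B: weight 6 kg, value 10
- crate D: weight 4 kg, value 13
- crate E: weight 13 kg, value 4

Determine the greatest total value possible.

Take crate H, crate G, crate B, and crate D: weight 4 + 13 + 6 + 4 = 27 ≤ 28, value 2 + 15 + 10 + 13 = 40.
No other feasible combination does better.

40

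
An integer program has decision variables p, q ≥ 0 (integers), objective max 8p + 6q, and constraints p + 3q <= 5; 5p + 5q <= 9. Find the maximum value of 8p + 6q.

(p,q)=(1,0): 1·1+3·0=1≤5, 5·1+5·0=5≤9, objective 8.
(p,q)=(0,1): 1·0+3·1=3≤5, 5·0+5·1=5≤9, objective 6.
(p,q)=(0,0): 1·0+3·0=0≤5, 5·0+5·0=0≤9, objective 0.
No feasible integer point exceeds 8.

8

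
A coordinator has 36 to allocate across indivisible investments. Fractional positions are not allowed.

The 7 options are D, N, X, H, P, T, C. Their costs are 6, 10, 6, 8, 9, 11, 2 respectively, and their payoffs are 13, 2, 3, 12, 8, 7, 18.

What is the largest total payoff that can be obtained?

58

D + X + H + P + C: cost 6 + 6 + 8 + 9 + 2 = 31 ≤ 36, payoff 13 + 3 + 12 + 8 + 18 = 54.
D + X + H + T + C: cost 6 + 6 + 8 + 11 + 2 = 33 ≤ 36, payoff 13 + 3 + 12 + 7 + 18 = 53.
D + H + P + T + C: cost 6 + 8 + 9 + 11 + 2 = 36 ≤ 36, payoff 13 + 12 + 8 + 7 + 18 = 58.
Best is D, H, P, T, and C with total payoff 58.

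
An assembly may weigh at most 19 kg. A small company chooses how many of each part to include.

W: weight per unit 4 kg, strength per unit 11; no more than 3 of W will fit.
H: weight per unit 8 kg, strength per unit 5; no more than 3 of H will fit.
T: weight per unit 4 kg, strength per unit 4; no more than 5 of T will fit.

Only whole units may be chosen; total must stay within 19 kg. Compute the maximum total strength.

3×W: weight 12 ≤ 19, strength 3·11 = 33.
3×W and 1×T: weight 16 ≤ 19, strength 3·11 + 1·4 = 37.
Best is 37.

37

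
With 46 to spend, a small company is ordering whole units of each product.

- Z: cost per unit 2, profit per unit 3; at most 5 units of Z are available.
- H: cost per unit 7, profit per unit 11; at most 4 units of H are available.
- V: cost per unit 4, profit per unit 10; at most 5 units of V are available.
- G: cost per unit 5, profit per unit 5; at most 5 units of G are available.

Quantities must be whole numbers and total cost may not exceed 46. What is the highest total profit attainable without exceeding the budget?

89

This is a bounded integer knapsack.
3×H, 5×V, and 1×G: cost 46 ≤ 46, profit 3·11 + 5·10 + 1·5 = 88.
2×Z, 3×H, and 5×V: cost 45 ≤ 46, profit 2·3 + 3·11 + 5·10 = 89.
Best is 89.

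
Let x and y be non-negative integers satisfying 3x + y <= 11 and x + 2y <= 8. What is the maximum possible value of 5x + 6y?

The continuous relaxation peaks at (2.8, 2.6) with value 29.60; rounding to a feasible lattice point costs some objective.
(x,y)=(2,3) is feasible, giving 28.
(x,y)=(3,2) is feasible, giving 27.
The best lattice point is (2,3), giving 28.

28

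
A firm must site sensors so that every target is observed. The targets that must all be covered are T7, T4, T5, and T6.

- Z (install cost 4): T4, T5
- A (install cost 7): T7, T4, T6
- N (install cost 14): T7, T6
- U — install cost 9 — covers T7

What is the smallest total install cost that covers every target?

11

Choose Z and A: together they cover T7, T4, T5, T6 — every target.
Total install cost: 4 + 7 = 11.
No cover costs less than 11.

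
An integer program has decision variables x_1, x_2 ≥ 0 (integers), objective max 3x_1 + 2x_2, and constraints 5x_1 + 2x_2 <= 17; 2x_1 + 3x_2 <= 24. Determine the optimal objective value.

The continuous relaxation peaks at (0.273, 7.82) with value 16.45; rounding to a feasible lattice point costs some objective.
(x_1,x_2)=(0,8): 5·0+2·8=16≤17, 2·0+3·8=24≤24, objective 16.
(x_1,x_2)=(1,6): 5·1+2·6=17≤17, 2·1+3·6=20≤24, objective 15.
(x_1,x_2)=(0,7): 5·0+2·7=14≤17, 2·0+3·7=21≤24, objective 14.
Maximum is 16 at (x_1,x_2)=(0,8).

16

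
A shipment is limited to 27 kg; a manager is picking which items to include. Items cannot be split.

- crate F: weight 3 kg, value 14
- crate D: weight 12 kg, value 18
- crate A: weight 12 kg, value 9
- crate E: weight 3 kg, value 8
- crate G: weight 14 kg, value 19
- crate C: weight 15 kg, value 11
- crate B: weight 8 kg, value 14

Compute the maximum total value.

Allowing fractional choices, the relaxed optimum would be about 55.4, but items are indivisible.
crate F + crate D + crate B: weight 3 + 12 + 8 = 23 ≤ 27, value 14 + 18 + 14 = 46.
crate F + crate G + crate B: weight 3 + 14 + 8 = 25 ≤ 27, value 14 + 19 + 14 = 47.
crate F + crate D + crate E + crate B: weight 3 + 12 + 3 + 8 = 26 ≤ 27, value 14 + 18 + 8 + 14 = 54.
Best is crate F, crate D, crate E, and crate B with total value 54.

54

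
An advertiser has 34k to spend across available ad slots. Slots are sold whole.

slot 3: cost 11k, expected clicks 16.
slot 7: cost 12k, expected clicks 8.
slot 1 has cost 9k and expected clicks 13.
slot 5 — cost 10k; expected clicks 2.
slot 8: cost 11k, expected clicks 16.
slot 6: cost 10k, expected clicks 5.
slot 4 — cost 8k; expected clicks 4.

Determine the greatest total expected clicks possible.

Take slot 3, slot 1, and slot 8: cost 11 + 9 + 11 = 31 ≤ 34, expected clicks 16 + 13 + 16 = 45.
No other feasible combination does better.

45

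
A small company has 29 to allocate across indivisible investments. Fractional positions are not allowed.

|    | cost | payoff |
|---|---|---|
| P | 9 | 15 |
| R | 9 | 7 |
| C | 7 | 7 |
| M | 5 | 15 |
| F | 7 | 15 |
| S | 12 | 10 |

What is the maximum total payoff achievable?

This is a 0-1 knapsack instance.
P + M + F: cost 9 + 5 + 7 = 21 ≤ 29, payoff 15 + 15 + 15 = 45.
P + C + M + F: cost 9 + 7 + 5 + 7 = 28 ≤ 29, payoff 15 + 7 + 15 + 15 = 52.
R + C + M + F: cost 9 + 7 + 5 + 7 = 28 ≤ 29, payoff 7 + 7 + 15 + 15 = 44.
Best is P, C, M, and F with total payoff 52.

52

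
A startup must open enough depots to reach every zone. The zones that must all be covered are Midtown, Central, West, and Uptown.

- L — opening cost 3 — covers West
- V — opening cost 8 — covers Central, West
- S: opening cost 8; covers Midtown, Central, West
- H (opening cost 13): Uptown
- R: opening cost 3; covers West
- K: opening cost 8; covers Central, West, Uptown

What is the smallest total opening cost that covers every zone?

16

Choose S and K: together they cover Midtown, Central, West, Uptown — every zone.
Total opening cost: 8 + 8 = 16.
No cover costs less than 16.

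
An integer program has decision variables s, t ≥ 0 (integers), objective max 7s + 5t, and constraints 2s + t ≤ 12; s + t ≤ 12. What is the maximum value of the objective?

(s,t)=(0,12) is feasible, giving 60.
(s,t)=(0,11) is feasible, giving 55.
The best lattice point is (0,12), giving 60.

60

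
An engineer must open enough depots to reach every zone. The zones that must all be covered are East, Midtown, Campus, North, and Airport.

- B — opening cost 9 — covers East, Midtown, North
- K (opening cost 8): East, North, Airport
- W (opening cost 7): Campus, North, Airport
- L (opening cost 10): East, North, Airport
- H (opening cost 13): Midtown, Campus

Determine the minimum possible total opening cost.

16

Choose B and W: together they cover East, Midtown, Campus, North, Airport — every zone.
Total opening cost: 9 + 7 = 16.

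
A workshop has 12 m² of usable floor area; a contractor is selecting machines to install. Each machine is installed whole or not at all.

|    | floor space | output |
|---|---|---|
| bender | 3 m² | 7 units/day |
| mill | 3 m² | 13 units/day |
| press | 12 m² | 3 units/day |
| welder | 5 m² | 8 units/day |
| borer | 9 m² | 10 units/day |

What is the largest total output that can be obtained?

bender + mill + welder: floor space 3 + 3 + 5 = 11 ≤ 12, output 7 + 13 + 8 = 28.
mill + borer: floor space 3 + 9 = 12 ≤ 12, output 13 + 10 = 23.
Best is bender, mill, and welder with total output 28.

28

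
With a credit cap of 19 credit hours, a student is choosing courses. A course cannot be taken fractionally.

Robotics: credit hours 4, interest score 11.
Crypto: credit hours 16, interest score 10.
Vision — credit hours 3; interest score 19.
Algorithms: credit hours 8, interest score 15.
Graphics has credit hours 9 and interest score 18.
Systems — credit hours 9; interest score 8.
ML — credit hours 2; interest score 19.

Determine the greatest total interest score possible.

67

Robotics + Vision + Graphics + ML: credit hours 4 + 3 + 9 + 2 = 18 ≤ 19, interest score 11 + 19 + 18 + 19 = 67.
Robotics + Vision + Algorithms + ML: credit hours 4 + 3 + 8 + 2 = 17 ≤ 19, interest score 11 + 19 + 15 + 19 = 64.
Robotics + Vision + Systems + ML: credit hours 4 + 3 + 9 + 2 = 18 ≤ 19, interest score 11 + 19 + 8 + 19 = 57.
Best is Robotics, Vision, Graphics, and ML with total interest score 67.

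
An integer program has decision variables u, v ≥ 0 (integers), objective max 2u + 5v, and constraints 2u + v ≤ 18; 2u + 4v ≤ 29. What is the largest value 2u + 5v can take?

35

The continuous relaxation peaks at (0, 7.25) with value 36.25; rounding to a feasible lattice point costs some objective.
(u,v)=(0,7): 2·0+1·7=7≤18, 2·0+4·7=28≤29, objective 35.
(u,v)=(1,6): 2·1+1·6=8≤18, 2·1+4·6=26≤29, objective 32.
(u,v)=(0,6): 2·0+1·6=6≤18, 2·0+4·6=24≤29, objective 30.
The best lattice point is (0,7), giving 35.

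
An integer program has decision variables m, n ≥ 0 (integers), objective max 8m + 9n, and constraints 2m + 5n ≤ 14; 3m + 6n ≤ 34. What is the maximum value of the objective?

(m,n)=(7,0): 2·7+5·0=14≤14, 3·7+6·0=21≤34, objective 56.
(m,n)=(6,0): 2·6+5·0=12≤14, 3·6+6·0=18≤34, objective 48.
Maximum is 56 at (m,n)=(7,0).

56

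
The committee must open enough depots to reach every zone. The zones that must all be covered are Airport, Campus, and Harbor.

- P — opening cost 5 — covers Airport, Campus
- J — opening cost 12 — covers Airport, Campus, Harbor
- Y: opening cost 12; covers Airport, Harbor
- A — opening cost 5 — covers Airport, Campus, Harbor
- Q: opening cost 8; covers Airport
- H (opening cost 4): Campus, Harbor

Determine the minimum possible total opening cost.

5

This is an integer covering problem.
A alone covers Airport, Campus, Harbor — every zone.
Total opening cost: 5.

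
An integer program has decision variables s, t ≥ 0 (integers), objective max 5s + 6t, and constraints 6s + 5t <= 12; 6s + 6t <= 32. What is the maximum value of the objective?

The continuous relaxation peaks at (0, 2.4) with value 14.40; rounding to a feasible lattice point costs some objective.
(s,t)=(0,2) is feasible, giving 12.
(s,t)=(1,1) is feasible, giving 11.
(s,t)=(0,1) is feasible, giving 6.
Maximum is 12 at (s,t)=(0,2).

12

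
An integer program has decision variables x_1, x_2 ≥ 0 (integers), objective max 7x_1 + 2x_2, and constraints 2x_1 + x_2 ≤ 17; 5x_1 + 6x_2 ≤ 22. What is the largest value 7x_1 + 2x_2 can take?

28

(x_1,x_2)=(4,0): 2·4+1·0=8≤17, 5·4+6·0=20≤22, objective 28.
(x_1,x_2)=(3,1): 2·3+1·1=7≤17, 5·3+6·1=21≤22, objective 23.
(x_1,x_2)=(3,0): 2·3+1·0=6≤17, 5·3+6·0=15≤22, objective 21.
No feasible integer point exceeds 28.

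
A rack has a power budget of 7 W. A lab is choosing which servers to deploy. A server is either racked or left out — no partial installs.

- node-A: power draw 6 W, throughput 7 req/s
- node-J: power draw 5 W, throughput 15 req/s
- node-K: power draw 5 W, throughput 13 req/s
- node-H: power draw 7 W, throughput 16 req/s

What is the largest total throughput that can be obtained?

16

Allowing fractional choices, the relaxed optimum would be about 20.2, but servers are indivisible.
node-J: power draw 5 ≤ 7, throughput 15.
node-K: power draw 5 ≤ 7, throughput 13.
node-H: power draw 7 ≤ 7, throughput 16.
Best is node-H with total throughput 16.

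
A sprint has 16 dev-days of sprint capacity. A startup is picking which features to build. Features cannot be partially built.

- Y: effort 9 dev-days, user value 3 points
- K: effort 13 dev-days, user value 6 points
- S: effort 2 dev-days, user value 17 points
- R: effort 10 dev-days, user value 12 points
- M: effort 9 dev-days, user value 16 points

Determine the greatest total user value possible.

33

This is a 0-1 knapsack instance.
Allowing fractional choices, the relaxed optimum would be about 39.0, but features are indivisible.
S + R: effort 2 + 10 = 12 ≤ 16, user value 17 + 12 = 29.
K + S: effort 13 + 2 = 15 ≤ 16, user value 6 + 17 = 23.
S + M: effort 2 + 9 = 11 ≤ 16, user value 17 + 16 = 33.
Best is S and M with total user value 33.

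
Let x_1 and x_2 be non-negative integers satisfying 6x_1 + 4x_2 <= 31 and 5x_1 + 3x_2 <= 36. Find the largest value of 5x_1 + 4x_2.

The continuous relaxation peaks at (0, 7.75) with value 31.00; rounding to a feasible lattice point costs some objective.
(x_1,x_2)=(1,6) is feasible, giving 29.
(x_1,x_2)=(0,7) is feasible, giving 28.
(x_1,x_2)=(1,5) is feasible, giving 25.
The best lattice point is (1,6), giving 29.

29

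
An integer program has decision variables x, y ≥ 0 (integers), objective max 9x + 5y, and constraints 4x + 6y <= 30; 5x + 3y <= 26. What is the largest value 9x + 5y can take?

46

The continuous relaxation peaks at (5.2, 0) with value 46.80; rounding to a feasible lattice point costs some objective.
(x,y)=(4,2): 4·4+6·2=28≤30, 5·4+3·2=26≤26, objective 46.
(x,y)=(5,0): 4·5+6·0=20≤30, 5·5+3·0=25≤26, objective 45.
(x,y)=(3,3): 4·3+6·3=30≤30, 5·3+3·3=24≤26, objective 42.
Maximum is 46 at (x,y)=(4,2).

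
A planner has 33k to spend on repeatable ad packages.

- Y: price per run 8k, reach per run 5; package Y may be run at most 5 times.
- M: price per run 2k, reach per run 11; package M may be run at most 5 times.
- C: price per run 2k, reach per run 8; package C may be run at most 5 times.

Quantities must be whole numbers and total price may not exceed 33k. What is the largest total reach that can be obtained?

5×M and 5×C: price 20 ≤ 33, reach 5·11 + 5·8 = 95.
1×Y, 5×M, and 5×C: price 28 ≤ 33, reach 1·5 + 5·11 + 5·8 = 100.
Best is 100.

100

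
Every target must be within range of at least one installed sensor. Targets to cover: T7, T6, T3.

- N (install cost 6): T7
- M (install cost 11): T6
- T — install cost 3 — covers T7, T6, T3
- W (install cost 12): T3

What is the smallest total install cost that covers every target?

This is a weighted set-cover instance.
T alone covers T7, T6, T3 — every target.
Total install cost: 3.
No cover costs less than 3.

3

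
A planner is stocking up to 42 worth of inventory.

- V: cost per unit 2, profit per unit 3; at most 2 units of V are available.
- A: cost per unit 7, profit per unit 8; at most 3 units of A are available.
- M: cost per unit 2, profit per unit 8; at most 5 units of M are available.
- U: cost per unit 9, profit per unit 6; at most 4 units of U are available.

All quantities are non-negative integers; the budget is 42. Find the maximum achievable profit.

M has the best ratio (8/2); taking only M gives at most 5×8 = 40 (stopped by the supply cap of 5).
Mixing does better — 1×V, 3×A, 5×M, and 1×U: cost 42 ≤ 42, profit 1·3 + 3·8 + 5·8 + 1·6 = 73.

73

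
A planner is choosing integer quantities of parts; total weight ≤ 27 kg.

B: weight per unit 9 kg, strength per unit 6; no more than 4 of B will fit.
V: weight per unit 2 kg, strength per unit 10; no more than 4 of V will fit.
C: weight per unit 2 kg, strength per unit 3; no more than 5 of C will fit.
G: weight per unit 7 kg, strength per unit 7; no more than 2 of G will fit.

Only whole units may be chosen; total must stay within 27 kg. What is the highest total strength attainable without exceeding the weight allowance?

This is a bounded integer knapsack.
Take 4×V, 5×C, and 1×G: weight 25 ≤ 27, strength 4·10 + 5·3 + 1·7 = 62.
V has the best ratio (10/2) and is taken to its limit of 4; remaining capacity is filled optimally with the others.

62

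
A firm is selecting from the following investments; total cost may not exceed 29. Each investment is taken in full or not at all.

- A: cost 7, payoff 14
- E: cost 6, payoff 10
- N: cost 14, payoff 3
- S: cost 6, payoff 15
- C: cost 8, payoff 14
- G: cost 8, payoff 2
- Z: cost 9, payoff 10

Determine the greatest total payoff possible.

Take A, E, S, and C: cost 7 + 6 + 6 + 8 = 27 ≤ 29, payoff 14 + 10 + 15 + 14 = 53.
No other feasible combination does better.

53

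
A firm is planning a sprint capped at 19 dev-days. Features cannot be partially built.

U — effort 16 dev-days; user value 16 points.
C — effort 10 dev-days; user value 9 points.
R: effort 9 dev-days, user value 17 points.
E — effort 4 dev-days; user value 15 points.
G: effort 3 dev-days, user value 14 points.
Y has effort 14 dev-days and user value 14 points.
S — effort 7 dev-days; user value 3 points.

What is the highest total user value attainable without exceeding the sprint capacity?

46

Allowing fractional choices, the relaxed optimum would be about 49.0, but features are indivisible.
C + E + G: effort 10 + 4 + 3 = 17 ≤ 19, user value 9 + 15 + 14 = 38.
R + E + G: effort 9 + 4 + 3 = 16 ≤ 19, user value 17 + 15 + 14 = 46.
R + G + S: effort 9 + 3 + 7 = 19 ≤ 19, user value 17 + 14 + 3 = 34.
Best is R, E, and G with total user value 46.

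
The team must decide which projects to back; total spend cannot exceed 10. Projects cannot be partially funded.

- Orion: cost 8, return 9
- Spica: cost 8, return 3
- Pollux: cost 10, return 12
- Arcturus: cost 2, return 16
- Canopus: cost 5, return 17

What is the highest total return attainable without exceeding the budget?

Take Arcturus and Canopus: cost 2 + 5 = 7 ≤ 10, return 16 + 17 = 33.
No other feasible combination does better.

33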